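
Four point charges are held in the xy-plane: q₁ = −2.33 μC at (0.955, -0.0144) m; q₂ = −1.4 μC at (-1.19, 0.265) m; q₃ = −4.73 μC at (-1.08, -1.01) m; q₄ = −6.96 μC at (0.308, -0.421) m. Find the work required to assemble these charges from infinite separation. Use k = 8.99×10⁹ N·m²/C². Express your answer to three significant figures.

The assembly work is the sum of pairwise potential energies, U = Σ_{i<j} kqᵢqⱼ/rᵢⱼ.
Pair separations: r₁₂ = 2.16 m, r₁₃ = 2.27 m, r₁₄ = 0.764 m, r₂₃ = 1.28 m, r₂₄ = 1.65 m, r₃₄ = 1.51 m.
Summing all 6 pair terms gives U = 0.544 J.

0.544 J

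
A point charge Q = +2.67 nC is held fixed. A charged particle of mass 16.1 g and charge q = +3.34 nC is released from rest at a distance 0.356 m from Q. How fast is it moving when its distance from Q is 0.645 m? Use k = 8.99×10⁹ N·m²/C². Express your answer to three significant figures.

Only the electrostatic force acts, so mechanical energy is conserved: ½mv² = U₁ − U₂ = kQq(1/r₁ − 1/r₂).
U₁ − U₂ = (8.99×10⁹ N·m²/C²)(2.67×10⁻⁹ C)(3.34×10⁻⁹ C)(1/0.356 − 1/0.645) = 1.01×10⁻⁷ J.
v = √(2·1.01×10⁻⁷/0.0161) = 3.54×10⁻³ m/s.

3.54×10⁻³ m/s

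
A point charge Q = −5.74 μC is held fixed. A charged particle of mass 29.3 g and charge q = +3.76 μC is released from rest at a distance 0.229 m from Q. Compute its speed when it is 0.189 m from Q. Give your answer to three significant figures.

3.50 m/s

Only the electrostatic force acts, so mechanical energy is conserved: ½mv² = U₁ − U₂ = kQq(1/r₁ − 1/r₂).
U₁ − U₂ = (8.99×10⁹ N·m²/C²)(-5.74×10⁻⁶ C)(3.76×10⁻⁶ C)(1/0.229 − 1/0.189) = 0.179 J.
v = √(2·0.179/0.0293) = 3.50 m/s.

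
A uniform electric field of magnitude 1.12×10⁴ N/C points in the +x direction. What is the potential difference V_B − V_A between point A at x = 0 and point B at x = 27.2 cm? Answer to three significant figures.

-3050 V

In a uniform field, potential decreases in the direction of E: V_B − V_A = −E·Δx.
V_B − V_A = −(1.12×10⁴ V/m)(0.272 m) = -3050 V.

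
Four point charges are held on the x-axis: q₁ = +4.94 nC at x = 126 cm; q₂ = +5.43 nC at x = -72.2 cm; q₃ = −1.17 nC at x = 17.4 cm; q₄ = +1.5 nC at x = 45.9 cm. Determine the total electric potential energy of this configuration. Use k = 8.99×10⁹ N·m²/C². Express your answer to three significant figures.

9.99×10⁻⁸ J

The assembly work is the sum of pairwise potential energies, U = Σ_{i<j} kqᵢqⱼ/rᵢⱼ.
Pair separations: r₁₂ = 1.98 m, r₁₃ = 1.09 m, r₁₄ = 0.801 m, r₂₃ = 0.896 m, r₂₄ = 1.18 m, r₃₄ = 0.285 m.
Summing all 6 pair terms gives U = 9.99×10⁻⁸ J.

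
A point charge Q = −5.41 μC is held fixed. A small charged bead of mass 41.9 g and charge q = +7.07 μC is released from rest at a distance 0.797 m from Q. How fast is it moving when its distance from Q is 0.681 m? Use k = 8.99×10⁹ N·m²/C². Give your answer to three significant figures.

Only the electrostatic force acts, so mechanical energy is conserved: ½mv² = U₁ − U₂ = kQq(1/r₁ − 1/r₂).
U₁ − U₂ = (8.99×10⁹ N·m²/C²)(-5.41×10⁻⁶ C)(7.07×10⁻⁶ C)(1/0.797 − 1/0.681) = 0.0735 J.
v = √(2·0.0735/0.0419) = 1.87 m/s.

1.87 m/s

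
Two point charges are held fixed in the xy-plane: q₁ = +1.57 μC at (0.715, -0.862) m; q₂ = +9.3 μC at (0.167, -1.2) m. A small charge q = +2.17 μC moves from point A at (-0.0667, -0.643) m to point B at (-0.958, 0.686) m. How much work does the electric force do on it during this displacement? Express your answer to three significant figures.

The work done by the electric force is W_field = −ΔU = −q(V_B − V_A) = q(V_A − V_B).
At A: distances to the source charges are 0.812 m, 0.604 m; V_A = Σ kqᵢ/rᵢ = 1.56×10⁵ V.
At B: distances to the source charges are 2.28 m, 2.20 m; V_B = Σ kqᵢ/rᵢ = 4.43×10⁴ V.
ΔV = V_B − V_A = -1.12×10⁵ V.
W_field = −qΔV = −(2.17×10⁻⁶ C)(-1.12×10⁵ V) = 0.242 J.

0.242 J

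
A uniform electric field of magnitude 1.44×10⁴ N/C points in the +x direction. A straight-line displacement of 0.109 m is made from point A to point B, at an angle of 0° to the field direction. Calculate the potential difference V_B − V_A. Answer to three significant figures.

-1570 V

Only the component of displacement along E changes the potential: ΔV = −E·d·cosθ.
ΔV = −(1.44×10⁴ V/m)(0.109 m)cos0° = -1570 V.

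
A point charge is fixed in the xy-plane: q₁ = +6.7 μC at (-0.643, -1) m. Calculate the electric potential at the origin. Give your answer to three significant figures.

5.07×10⁴ V

The total potential is the scalar sum of each charge's contribution, V = Σ kqᵢ/rᵢ.
Distances from the field point to each charge: r₁ = 1.19 m.
V = k[(6.70×10⁻⁶)/(1.19)] = 5.07×10⁴ V.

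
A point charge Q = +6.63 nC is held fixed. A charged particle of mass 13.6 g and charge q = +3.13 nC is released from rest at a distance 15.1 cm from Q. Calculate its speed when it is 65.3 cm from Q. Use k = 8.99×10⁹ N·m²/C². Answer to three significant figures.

Only the electrostatic force acts, so mechanical energy is conserved: ½mv² = U₁ − U₂ = kQq(1/r₁ − 1/r₂).
U₁ − U₂ = (8.99×10⁹ N·m²/C²)(6.63×10⁻⁹ C)(3.13×10⁻⁹ C)(1/0.151 − 1/0.653) = 9.50×10⁻⁷ J.
v = √(2·9.50×10⁻⁷/0.0136) = 0.0118 m/s.

0.0118 m/s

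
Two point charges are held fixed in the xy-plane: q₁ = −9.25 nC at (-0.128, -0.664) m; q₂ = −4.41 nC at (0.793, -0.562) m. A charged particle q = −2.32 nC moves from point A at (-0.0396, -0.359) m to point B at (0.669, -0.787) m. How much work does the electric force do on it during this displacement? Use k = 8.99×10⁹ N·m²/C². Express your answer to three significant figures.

The work done by the electric force is W_field = −ΔU = −q(V_B − V_A) = q(V_A − V_B).
At A: distances to the source charges are 0.318 m, 0.857 m; V_A = Σ kqᵢ/rᵢ = -308 V.
At B: distances to the source charges are 0.806 m, 0.257 m; V_B = Σ kqᵢ/rᵢ = -257 V.
ΔV = V_B − V_A = 50.7 V.
W_field = −qΔV = −(-2.32×10⁻⁹ C)(50.7 V) = 1.18×10⁻⁷ J.

1.18×10⁻⁷ J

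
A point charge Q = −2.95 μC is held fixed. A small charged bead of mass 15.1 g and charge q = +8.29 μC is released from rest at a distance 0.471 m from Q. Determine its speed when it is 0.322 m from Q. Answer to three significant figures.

5.35 m/s

Only the electrostatic force acts, so mechanical energy is conserved: ½mv² = U₁ − U₂ = kQq(1/r₁ − 1/r₂).
U₁ − U₂ = (8.99×10⁹ N·m²/C²)(-2.95×10⁻⁶ C)(8.29×10⁻⁶ C)(1/0.471 − 1/0.322) = 0.216 J.
v = √(2·0.216/0.0151) = 5.35 m/s.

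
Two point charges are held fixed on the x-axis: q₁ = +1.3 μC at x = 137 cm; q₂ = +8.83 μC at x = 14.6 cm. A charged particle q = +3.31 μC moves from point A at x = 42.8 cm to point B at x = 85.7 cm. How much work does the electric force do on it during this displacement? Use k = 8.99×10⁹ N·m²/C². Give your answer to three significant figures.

0.528 J

The work done by the electric force is W_field = −ΔU = −q(V_B − V_A) = q(V_A − V_B).
At A: distances to the source charges are 0.942 m, 0.282 m; V_A = Σ kqᵢ/rᵢ = 2.94×10⁵ V.
At B: distances to the source charges are 0.513 m, 0.711 m; V_B = Σ kqᵢ/rᵢ = 1.34×10⁵ V.
ΔV = V_B − V_A = -1.59×10⁵ V.
W_field = −qΔV = −(3.31×10⁻⁶ C)(-1.59×10⁵ V) = 0.528 J.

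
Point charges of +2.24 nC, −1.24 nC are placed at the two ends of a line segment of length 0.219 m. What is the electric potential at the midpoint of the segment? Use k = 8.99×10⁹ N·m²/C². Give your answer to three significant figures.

Electric potential is a scalar, so the contributions from each charge add algebraically: V = Σ kqᵢ/rᵢ.
Each charge is 0.110 m from the midpoint.
V = k[(2.24×10⁻⁹)/(0.110) + (-1.24×10⁻⁹)/(0.110)] = 82.1 V.

82.1 V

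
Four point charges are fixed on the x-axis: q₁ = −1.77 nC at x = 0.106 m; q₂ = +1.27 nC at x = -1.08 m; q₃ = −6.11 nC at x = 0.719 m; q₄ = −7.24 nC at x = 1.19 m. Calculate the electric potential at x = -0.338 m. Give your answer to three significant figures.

The total potential is the scalar sum of each charge's contribution, V = Σ kqᵢ/rᵢ.
Distances from the field point to each charge: r₁ = 0.444 m, r₂ = 0.742 m, r₃ = 1.06 m, r₄ = 1.53 m.
V = k[(-1.77×10⁻⁹)/(0.444) + (1.27×10⁻⁹)/(0.742) + (-6.11×10⁻⁹)/(1.06) + (-7.24×10⁻⁹)/(1.53)] = -115 V.

-115 V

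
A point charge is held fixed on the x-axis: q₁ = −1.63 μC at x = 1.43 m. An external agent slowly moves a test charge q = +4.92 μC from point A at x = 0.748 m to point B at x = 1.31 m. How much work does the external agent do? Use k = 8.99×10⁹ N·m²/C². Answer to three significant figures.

-0.495 J

For quasistatic motion the external work equals the change in potential energy: W_ext = qΔV = q(V_B − V_A).
At A: distance to the source charge is 0.682 m; V_A = kq₁/r = -2.15×10⁴ V.
At B: distance to the source charge is 0.120 m; V_B = kq₁/r = -1.22×10⁵ V.
ΔV = V_B − V_A = -1.01×10⁵ V.
W_ext = qΔV = (4.92×10⁻⁶ C)(-1.01×10⁵ V) = -0.495 J.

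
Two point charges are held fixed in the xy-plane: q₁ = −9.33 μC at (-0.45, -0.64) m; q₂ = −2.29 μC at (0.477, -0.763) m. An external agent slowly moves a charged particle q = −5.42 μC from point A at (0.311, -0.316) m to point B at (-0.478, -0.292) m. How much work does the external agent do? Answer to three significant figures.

For quasistatic motion the external work equals the change in potential energy: W_ext = qΔV = q(V_B − V_A).
At A: distances to the source charges are 0.827 m, 0.477 m; V_A = Σ kqᵢ/rᵢ = -1.45×10⁵ V.
At B: distances to the source charges are 0.349 m, 1.06 m; V_B = Σ kqᵢ/rᵢ = -2.60×10⁵ V.
ΔV = V_B − V_A = -1.15×10⁵ V.
W_ext = qΔV = (-5.42×10⁻⁶ C)(-1.15×10⁵ V) = 0.623 J.

0.623 J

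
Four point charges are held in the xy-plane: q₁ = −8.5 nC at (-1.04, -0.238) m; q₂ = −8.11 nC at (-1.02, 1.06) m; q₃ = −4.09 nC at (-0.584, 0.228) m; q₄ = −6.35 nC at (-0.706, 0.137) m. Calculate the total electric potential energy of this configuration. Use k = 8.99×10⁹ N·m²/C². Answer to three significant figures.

4.25×10⁻⁶ J

The assembly work is the sum of pairwise potential energies, U = Σ_{i<j} kqᵢqⱼ/rᵢⱼ.
Pair separations: r₁₂ = 1.30 m, r₁₃ = 0.652 m, r₁₄ = 0.502 m, r₂₃ = 0.939 m, r₂₄ = 0.975 m, r₃₄ = 0.152 m.
Summing all 6 pair terms gives U = 4.25×10⁻⁶ J.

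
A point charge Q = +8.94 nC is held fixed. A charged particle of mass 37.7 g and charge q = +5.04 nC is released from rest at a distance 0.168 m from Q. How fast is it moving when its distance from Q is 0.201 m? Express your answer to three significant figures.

Only the electrostatic force acts, so mechanical energy is conserved: ½mv² = U₁ − U₂ = kQq(1/r₁ − 1/r₂).
U₁ − U₂ = (8.99×10⁹ N·m²/C²)(8.94×10⁻⁹ C)(5.04×10⁻⁹ C)(1/0.168 − 1/0.201) = 3.96×10⁻⁷ J.
v = √(2·3.96×10⁻⁷/0.0377) = 4.58×10⁻³ m/s.

4.58×10⁻³ m/s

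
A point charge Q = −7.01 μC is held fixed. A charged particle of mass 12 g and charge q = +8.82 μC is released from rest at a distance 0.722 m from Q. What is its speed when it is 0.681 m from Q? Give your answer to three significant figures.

2.78 m/s

Only the electrostatic force acts, so mechanical energy is conserved: ½mv² = U₁ − U₂ = kQq(1/r₁ − 1/r₂).
U₁ − U₂ = (8.99×10⁹ N·m²/C²)(-7.01×10⁻⁶ C)(8.82×10⁻⁶ C)(1/0.722 − 1/0.681) = 0.0463 J.
v = √(2·0.0463/0.0120) = 2.78 m/s.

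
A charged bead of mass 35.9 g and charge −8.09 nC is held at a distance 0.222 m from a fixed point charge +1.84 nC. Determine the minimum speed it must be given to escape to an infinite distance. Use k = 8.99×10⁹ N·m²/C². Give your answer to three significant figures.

To just escape, total mechanical energy must reach zero at infinity: ½mv²_min + U = 0, so ½mv²_min = −U = |kQq|/r.
|U| = |kQq|/r = (8.99×10⁹ N·m²/C²)(1.84×10⁻⁹)(8.09×10⁻⁹)/(0.222) = 6.03×10⁻⁷ J.
v_min = √(2|U|/m) = √(2·6.03×10⁻⁷/0.0359) = 5.80×10⁻³ m/s.

5.80×10⁻³ m/s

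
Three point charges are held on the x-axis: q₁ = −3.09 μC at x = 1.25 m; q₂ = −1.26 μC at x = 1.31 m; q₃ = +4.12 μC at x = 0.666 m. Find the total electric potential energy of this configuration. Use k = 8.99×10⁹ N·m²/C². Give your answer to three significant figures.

The work to assemble the configuration equals its total potential energy, U = Σ kqᵢqⱼ/rᵢⱼ over all pairs.
Pair separations: r₁₂ = 0.0600 m, r₁₃ = 0.584 m, r₂₃ = 0.644 m.
U = (0.583) + (-0.196) + (-0.0725) = 0.315 J.

0.315 J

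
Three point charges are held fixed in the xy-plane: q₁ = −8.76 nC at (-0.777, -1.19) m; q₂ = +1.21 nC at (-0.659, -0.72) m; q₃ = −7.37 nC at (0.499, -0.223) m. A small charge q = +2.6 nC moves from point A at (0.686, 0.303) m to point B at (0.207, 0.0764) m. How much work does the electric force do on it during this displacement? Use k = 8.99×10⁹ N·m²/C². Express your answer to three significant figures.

1.26×10⁻⁷ J

The work done by the electric force is W_field = −ΔU = −q(V_B − V_A) = q(V_A − V_B).
At A: distances to the source charges are 2.09 m, 1.69 m, 0.558 m; V_A = Σ kqᵢ/rᵢ = -150 V.
At B: distances to the source charges are 1.60 m, 1.18 m, 0.418 m; V_B = Σ kqᵢ/rᵢ = -198 V.
ΔV = V_B − V_A = -48.4 V.
W_field = −qΔV = −(2.60×10⁻⁹ C)(-48.4 V) = 1.26×10⁻⁷ J.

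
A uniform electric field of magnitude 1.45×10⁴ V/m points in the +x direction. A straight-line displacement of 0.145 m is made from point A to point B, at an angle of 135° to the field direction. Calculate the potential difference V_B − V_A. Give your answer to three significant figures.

1490 V

Only the component of displacement along E changes the potential: ΔV = −E·d·cosθ.
ΔV = −(1.45×10⁴ V/m)(0.145 m)cos135° = 1490 V.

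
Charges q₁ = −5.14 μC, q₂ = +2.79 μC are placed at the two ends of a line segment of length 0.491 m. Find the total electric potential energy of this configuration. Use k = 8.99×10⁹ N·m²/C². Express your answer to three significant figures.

-0.263 J

The assembly work is the sum of pairwise potential energies, U = Σ_{i<j} kqᵢqⱼ/rᵢⱼ.
The separation is r = 0.491 m.
U = (-0.263) = -0.263 J.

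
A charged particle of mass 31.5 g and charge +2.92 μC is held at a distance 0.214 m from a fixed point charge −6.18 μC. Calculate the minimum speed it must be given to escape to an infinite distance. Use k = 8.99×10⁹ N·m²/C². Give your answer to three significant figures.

To just escape, total mechanical energy must reach zero at infinity: ½mv²_min + U = 0, so ½mv²_min = −U = |kQq|/r.
|U| = |kQq|/r = (8.99×10⁹ N·m²/C²)(6.18×10⁻⁶)(2.92×10⁻⁶)/(0.214) = 0.758 J.
v_min = √(2|U|/m) = √(2·0.758/0.0315) = 6.94 m/s.

6.94 m/s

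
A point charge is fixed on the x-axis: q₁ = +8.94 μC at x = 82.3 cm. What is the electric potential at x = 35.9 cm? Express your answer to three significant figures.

1.73×10⁵ V

Electric potential is a scalar, so the contributions from each charge add algebraically: V = Σ kqᵢ/rᵢ.
V = k[(8.94×10⁻⁶)/(0.464)] = 1.73×10⁵ V.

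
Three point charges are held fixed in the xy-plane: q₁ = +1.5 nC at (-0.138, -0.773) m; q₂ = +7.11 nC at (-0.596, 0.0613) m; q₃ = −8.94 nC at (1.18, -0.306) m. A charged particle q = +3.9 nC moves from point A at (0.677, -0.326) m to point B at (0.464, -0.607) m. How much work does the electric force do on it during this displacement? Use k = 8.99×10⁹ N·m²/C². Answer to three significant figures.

-2.58×10⁻⁷ J

The work done by the electric force is W_field = −ΔU = −q(V_B − V_A) = q(V_A − V_B).
At A: distances to the source charges are 0.930 m, 1.33 m, 0.503 m; V_A = Σ kqᵢ/rᵢ = -97.1 V.
At B: distances to the source charges are 0.624 m, 1.25 m, 0.777 m; V_B = Σ kqᵢ/rᵢ = -30.9 V.
ΔV = V_B − V_A = 66.2 V.
W_field = −qΔV = −(3.90×10⁻⁹ C)(66.2 V) = -2.58×10⁻⁷ J.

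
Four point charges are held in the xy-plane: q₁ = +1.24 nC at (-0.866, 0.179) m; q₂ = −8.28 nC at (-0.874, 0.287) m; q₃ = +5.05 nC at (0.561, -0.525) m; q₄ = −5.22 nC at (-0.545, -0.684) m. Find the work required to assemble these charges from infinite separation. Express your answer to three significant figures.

-9.41×10⁻⁷ J

The assembly work is the sum of pairwise potential energies, U = Σ_{i<j} kqᵢqⱼ/rᵢⱼ.
Pair separations: r₁₂ = 0.108 m, r₁₃ = 1.59 m, r₁₄ = 0.921 m, r₂₃ = 1.65 m, r₂₄ = 1.03 m, r₃₄ = 1.12 m.
Summing all 6 pair terms gives U = -9.41×10⁻⁷ J.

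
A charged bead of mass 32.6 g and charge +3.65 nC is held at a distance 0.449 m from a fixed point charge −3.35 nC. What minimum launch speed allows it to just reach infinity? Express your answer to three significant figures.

To just escape, total mechanical energy must reach zero at infinity: ½mv²_min + U = 0, so ½mv²_min = −U = |kQq|/r.
|U| = |kQq|/r = (8.99×10⁹ N·m²/C²)(3.35×10⁻⁹)(3.65×10⁻⁹)/(0.449) = 2.45×10⁻⁷ J.
v_min = √(2|U|/m) = √(2·2.45×10⁻⁷/0.0326) = 3.88×10⁻³ m/s.

3.88×10⁻³ m/s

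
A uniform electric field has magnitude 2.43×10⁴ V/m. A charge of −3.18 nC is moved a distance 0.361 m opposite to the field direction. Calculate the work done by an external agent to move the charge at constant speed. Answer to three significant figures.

-2.79×10⁻⁵ J

The potential change for a displacement 0.361 m opposite to the field direction is ΔV = +Ed = 8770 V.
W_ext = qΔV = -2.79×10⁻⁵ J.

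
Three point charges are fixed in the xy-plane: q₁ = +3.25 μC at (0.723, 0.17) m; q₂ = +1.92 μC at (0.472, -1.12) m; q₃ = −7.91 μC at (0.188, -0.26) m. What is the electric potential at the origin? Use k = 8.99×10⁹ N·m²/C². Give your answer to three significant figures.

-1.68×10⁵ V

The total potential is the scalar sum of each charge's contribution, V = Σ kqᵢ/rᵢ.
Distances from the field point to each charge: r₁ = 0.743 m, r₂ = 1.22 m, r₃ = 0.321 m.
V = k[(3.25×10⁻⁶)/(0.743) + (1.92×10⁻⁶)/(1.22) + (-7.91×10⁻⁶)/(0.321)] = -1.68×10⁵ V.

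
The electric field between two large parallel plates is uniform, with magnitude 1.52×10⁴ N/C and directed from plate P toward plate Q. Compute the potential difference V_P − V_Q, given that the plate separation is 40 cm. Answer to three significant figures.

6080 V

In a uniform field, potential decreases in the direction of E: ΔV = −E·d for a displacement d parallel to E.
Going from Q to P is a displacement of 40 cm opposite to the field, so V_P − V_Q = +Ed = 6080 V.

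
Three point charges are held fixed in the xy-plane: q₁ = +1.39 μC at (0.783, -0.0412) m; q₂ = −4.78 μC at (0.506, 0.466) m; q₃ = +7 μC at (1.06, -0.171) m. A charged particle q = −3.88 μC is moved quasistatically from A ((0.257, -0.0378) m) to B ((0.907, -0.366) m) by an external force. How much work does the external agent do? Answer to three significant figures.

-0.849 J

For quasistatic motion the external work equals the change in potential energy: W_ext = qΔV = q(V_B − V_A).
At A: distances to the source charges are 0.526 m, 0.562 m, 0.814 m; V_A = Σ kqᵢ/rᵢ = 2.46×10⁴ V.
At B: distances to the source charges are 0.348 m, 0.924 m, 0.248 m; V_B = Σ kqᵢ/rᵢ = 2.43×10⁵ V.
ΔV = V_B − V_A = 2.19×10⁵ V.
W_ext = qΔV = (-3.88×10⁻⁶ C)(2.19×10⁵ V) = -0.849 J.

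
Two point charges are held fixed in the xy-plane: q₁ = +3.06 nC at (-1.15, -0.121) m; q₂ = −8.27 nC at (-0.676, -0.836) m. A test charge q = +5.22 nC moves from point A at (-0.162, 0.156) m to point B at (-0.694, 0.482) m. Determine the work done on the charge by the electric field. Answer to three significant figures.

The work done by the electric force is W_field = −ΔU = −q(V_B − V_A) = q(V_A − V_B).
At A: distances to the source charges are 1.03 m, 1.12 m; V_A = Σ kqᵢ/rᵢ = -39.7 V.
At B: distances to the source charges are 0.756 m, 1.32 m; V_B = Σ kqᵢ/rᵢ = -20.0 V.
ΔV = V_B − V_A = 19.7 V.
W_field = −qΔV = −(5.22×10⁻⁹ C)(19.7 V) = -1.03×10⁻⁷ J.

-1.03×10⁻⁷ J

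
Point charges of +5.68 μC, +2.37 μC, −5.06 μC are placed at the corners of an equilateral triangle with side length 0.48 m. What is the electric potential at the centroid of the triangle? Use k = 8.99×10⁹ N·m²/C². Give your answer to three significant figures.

The total potential is the scalar sum of each charge's contribution, V = Σ kqᵢ/rᵢ.
The distance from each vertex to the centroid is a/√3 = 0.277 m.
V = k[(5.68×10⁻⁶)/(0.277) + (2.37×10⁻⁶)/(0.277) + (-5.06×10⁻⁶)/(0.277)] = 9.70×10⁴ V.

9.70×10⁴ V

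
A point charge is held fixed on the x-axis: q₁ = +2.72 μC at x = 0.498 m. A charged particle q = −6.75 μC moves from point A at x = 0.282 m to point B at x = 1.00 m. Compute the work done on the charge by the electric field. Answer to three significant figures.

The work done by the electric force is W_field = −ΔU = −q(V_B − V_A) = q(V_A − V_B).
At A: distance to the source charge is 0.216 m; V_A = kq₁/r = 1.13×10⁵ V.
At B: distance to the source charge is 0.502 m; V_B = kq₁/r = 4.87×10⁴ V.
ΔV = V_B − V_A = -6.45×10⁴ V.
W_field = −qΔV = −(-6.75×10⁻⁶ C)(-6.45×10⁴ V) = -0.435 J.

-0.435 J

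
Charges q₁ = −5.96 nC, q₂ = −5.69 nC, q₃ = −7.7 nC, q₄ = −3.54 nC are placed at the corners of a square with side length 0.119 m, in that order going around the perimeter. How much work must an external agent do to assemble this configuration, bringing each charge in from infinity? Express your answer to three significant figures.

The assembly work is the sum of pairwise potential energies, U = Σ_{i<j} kqᵢqⱼ/rᵢⱼ.
The four side pairs have separation 0.119 m and the two diagonal pairs 0.168 m.
Summing all 6 pair terms gives U = 1.31×10⁻⁵ J.

1.31×10⁻⁵ J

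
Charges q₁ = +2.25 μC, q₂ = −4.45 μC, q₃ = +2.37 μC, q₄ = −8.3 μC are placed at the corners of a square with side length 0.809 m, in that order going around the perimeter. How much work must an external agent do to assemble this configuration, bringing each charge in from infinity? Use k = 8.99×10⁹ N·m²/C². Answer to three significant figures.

The work to assemble the configuration equals its total potential energy, U = Σ kqᵢqⱼ/rᵢⱼ over all pairs.
The four side pairs have separation 0.809 m and the two diagonal pairs 1.14 m.
Summing all 6 pair terms gives U = -0.322 J.

-0.322 J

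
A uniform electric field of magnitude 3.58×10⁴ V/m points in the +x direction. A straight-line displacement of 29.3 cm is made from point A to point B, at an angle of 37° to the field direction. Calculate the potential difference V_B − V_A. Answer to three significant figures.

Only the component of displacement along E changes the potential: ΔV = −E·d·cosθ.
ΔV = −(3.58×10⁴ V/m)(0.293 m)cos37° = -8380 V.

-8380 V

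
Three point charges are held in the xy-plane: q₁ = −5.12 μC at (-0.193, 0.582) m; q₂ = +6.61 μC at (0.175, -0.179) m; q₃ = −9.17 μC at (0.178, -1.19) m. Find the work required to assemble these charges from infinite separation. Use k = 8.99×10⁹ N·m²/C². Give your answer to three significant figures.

-0.666 J

The work to assemble the configuration equals its total potential energy, U = Σ kqᵢqⱼ/rᵢⱼ over all pairs.
Pair separations: r₁₂ = 0.845 m, r₁₃ = 1.81 m, r₂₃ = 1.01 m.
U = (-0.360) + (0.233) + (-0.539) = -0.666 J.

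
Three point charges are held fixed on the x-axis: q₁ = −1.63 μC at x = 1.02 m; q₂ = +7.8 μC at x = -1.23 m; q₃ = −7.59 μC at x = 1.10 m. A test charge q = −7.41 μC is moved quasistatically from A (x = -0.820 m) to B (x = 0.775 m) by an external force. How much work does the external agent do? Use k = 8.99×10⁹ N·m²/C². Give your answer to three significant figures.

2.68 J

For quasistatic motion the external work equals the change in potential energy: W_ext = qΔV = q(V_B − V_A).
At A: distances to the source charges are 1.84 m, 0.410 m, 1.92 m; V_A = Σ kqᵢ/rᵢ = 1.28×10⁵ V.
At B: distances to the source charges are 0.245 m, 2.00 m, 0.325 m; V_B = Σ kqᵢ/rᵢ = -2.35×10⁵ V.
ΔV = V_B − V_A = -3.62×10⁵ V.
W_ext = qΔV = (-7.41×10⁻⁶ C)(-3.62×10⁵ V) = 2.68 J.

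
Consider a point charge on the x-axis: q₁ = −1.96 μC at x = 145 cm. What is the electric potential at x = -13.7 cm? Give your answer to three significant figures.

-1.11×10⁴ V

The total potential is the scalar sum of each charge's contribution, V = Σ kqᵢ/rᵢ.
V = k[(-1.96×10⁻⁶)/(1.59)] = -1.11×10⁴ V.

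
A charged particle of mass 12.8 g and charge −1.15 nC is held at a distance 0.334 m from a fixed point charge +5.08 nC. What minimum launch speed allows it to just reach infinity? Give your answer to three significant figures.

4.96×10⁻³ m/s

To just escape, total mechanical energy must reach zero at infinity: ½mv²_min + U = 0, so ½mv²_min = −U = |kQq|/r.
|U| = |kQq|/r = (8.99×10⁹ N·m²/C²)(5.08×10⁻⁹)(1.15×10⁻⁹)/(0.334) = 1.57×10⁻⁷ J.
v_min = √(2|U|/m) = √(2·1.57×10⁻⁷/0.0128) = 4.96×10⁻³ m/s.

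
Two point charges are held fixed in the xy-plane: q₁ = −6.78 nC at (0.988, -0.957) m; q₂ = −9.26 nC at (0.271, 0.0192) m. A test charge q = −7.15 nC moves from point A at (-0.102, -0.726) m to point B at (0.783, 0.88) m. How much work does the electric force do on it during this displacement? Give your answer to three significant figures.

2.75×10⁻⁷ J

The work done by the electric force is W_field = −ΔU = −q(V_B − V_A) = q(V_A − V_B).
At A: distances to the source charges are 1.11 m, 0.833 m; V_A = Σ kqᵢ/rᵢ = -155 V.
At B: distances to the source charges are 1.85 m, 1.00 m; V_B = Σ kqᵢ/rᵢ = -116 V.
ΔV = V_B − V_A = 38.5 V.
W_field = −qΔV = −(-7.15×10⁻⁹ C)(38.5 V) = 2.75×10⁻⁷ J.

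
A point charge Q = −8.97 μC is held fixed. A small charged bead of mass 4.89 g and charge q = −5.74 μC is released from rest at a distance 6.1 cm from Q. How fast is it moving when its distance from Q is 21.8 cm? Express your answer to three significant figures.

47.3 m/s

Only the electrostatic force acts, so mechanical energy is conserved: ½mv² = U₁ − U₂ = kQq(1/r₁ − 1/r₂).
U₁ − U₂ = (8.99×10⁹ N·m²/C²)(-8.97×10⁻⁶ C)(-5.74×10⁻⁶ C)(1/0.0610 − 1/0.218) = 5.46 J.
v = √(2·5.46/4.89×10⁻³) = 47.3 m/s.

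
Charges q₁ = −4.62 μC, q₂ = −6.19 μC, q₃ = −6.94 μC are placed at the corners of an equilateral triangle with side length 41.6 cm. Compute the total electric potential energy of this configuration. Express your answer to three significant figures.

The assembly work is the sum of pairwise potential energies, U = Σ_{i<j} kqᵢqⱼ/rᵢⱼ.
All three pair separations equal the side length, 0.416 m.
U = (0.618) + (0.693) + (0.928) = 2.24 J.

2.24 J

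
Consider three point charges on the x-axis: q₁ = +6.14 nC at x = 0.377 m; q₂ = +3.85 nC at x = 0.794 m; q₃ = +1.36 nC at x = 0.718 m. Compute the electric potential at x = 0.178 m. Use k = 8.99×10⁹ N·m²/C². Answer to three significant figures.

The total potential is the scalar sum of each charge's contribution, V = Σ kqᵢ/rᵢ.
Distances from the field point to each charge: r₁ = 0.199 m, r₂ = 0.616 m, r₃ = 0.540 m.
V = k[(6.14×10⁻⁹)/(0.199) + (3.85×10⁻⁹)/(0.616) + (1.36×10⁻⁹)/(0.540)] = 356 V.

356 V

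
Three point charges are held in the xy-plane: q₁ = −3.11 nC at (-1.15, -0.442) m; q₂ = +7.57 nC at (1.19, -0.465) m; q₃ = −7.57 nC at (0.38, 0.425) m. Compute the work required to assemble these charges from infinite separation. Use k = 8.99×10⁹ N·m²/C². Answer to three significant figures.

-3.98×10⁻⁷ J

The assembly work is the sum of pairwise potential energies, U = Σ_{i<j} kqᵢqⱼ/rᵢⱼ.
Pair separations: r₁₂ = 2.34 m, r₁₃ = 1.76 m, r₂₃ = 1.20 m.
U = (-9.04×10⁻⁸) + (1.20×10⁻⁷) + (-4.28×10⁻⁷) = -3.98×10⁻⁷ J.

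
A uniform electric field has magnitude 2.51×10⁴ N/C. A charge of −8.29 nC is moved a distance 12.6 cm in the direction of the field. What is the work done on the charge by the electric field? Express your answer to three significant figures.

The potential change for a displacement 12.6 cm in the direction of the field is ΔV = −Ed = -3160 V.
W_field = −qΔV = -2.62×10⁻⁵ J.

-2.62×10⁻⁵ J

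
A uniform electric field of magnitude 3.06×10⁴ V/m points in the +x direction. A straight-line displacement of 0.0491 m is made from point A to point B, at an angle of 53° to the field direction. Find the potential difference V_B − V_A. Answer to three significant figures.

Only the component of displacement along E changes the potential: ΔV = −E·d·cosθ.
ΔV = −(3.06×10⁴ V/m)(0.0491 m)cos53° = -904 V.

-904 V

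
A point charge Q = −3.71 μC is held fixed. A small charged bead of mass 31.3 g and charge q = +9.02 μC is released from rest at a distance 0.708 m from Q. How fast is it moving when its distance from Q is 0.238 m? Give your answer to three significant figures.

Only the electrostatic force acts, so mechanical energy is conserved: ½mv² = U₁ − U₂ = kQq(1/r₁ − 1/r₂).
U₁ − U₂ = (8.99×10⁹ N·m²/C²)(-3.71×10⁻⁶ C)(9.02×10⁻⁶ C)(1/0.708 − 1/0.238) = 0.839 J.
v = √(2·0.839/0.0313) = 7.32 m/s.

7.32 m/s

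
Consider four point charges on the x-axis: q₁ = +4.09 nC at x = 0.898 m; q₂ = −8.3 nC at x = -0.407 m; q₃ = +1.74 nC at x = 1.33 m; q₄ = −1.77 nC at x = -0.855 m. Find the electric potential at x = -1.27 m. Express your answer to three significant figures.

The total potential is the scalar sum of each charge's contribution, V = Σ kqᵢ/rᵢ.
Distances from the field point to each charge: r₁ = 2.17 m, r₂ = 0.863 m, r₃ = 2.60 m, r₄ = 0.415 m.
V = k[(4.09×10⁻⁹)/(2.17) + (-8.30×10⁻⁹)/(0.863) + (1.74×10⁻⁹)/(2.60) + (-1.77×10⁻⁹)/(0.415)] = -102 V.

-102 V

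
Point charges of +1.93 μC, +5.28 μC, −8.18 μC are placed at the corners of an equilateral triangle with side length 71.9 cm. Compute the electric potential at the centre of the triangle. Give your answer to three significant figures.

-2.10×10⁴ V

Electric potential is a scalar, so the contributions from each charge add algebraically: V = Σ kqᵢ/rᵢ.
The distance from each vertex to the centroid is a/√3 = 0.415 m.
V = k[(1.93×10⁻⁶)/(0.415) + (5.28×10⁻⁶)/(0.415) + (-8.18×10⁻⁶)/(0.415)] = -2.10×10⁴ V.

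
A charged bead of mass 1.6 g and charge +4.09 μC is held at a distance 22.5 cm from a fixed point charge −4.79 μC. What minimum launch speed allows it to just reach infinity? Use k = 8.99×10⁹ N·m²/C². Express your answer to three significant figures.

To just escape, total mechanical energy must reach zero at infinity: ½mv²_min + U = 0, so ½mv²_min = −U = |kQq|/r.
|U| = |kQq|/r = (8.99×10⁹ N·m²/C²)(4.79×10⁻⁶)(4.09×10⁻⁶)/(0.225) = 0.783 J.
v_min = √(2|U|/m) = √(2·0.783/1.60×10⁻³) = 31.3 m/s.

31.3 m/s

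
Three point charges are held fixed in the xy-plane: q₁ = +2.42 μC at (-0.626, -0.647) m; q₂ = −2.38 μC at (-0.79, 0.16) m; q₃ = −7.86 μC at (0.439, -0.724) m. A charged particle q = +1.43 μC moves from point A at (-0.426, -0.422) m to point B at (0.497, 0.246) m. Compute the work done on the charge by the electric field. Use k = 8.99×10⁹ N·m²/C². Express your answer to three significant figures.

The work done by the electric force is W_field = −ΔU = −q(V_B − V_A) = q(V_A − V_B).
At A: distances to the source charges are 0.301 m, 0.686 m, 0.916 m; V_A = Σ kqᵢ/rᵢ = -3.60×10⁴ V.
At B: distances to the source charges are 1.43 m, 1.29 m, 0.972 m; V_B = Σ kqᵢ/rᵢ = -7.41×10⁴ V.
ΔV = V_B − V_A = -3.81×10⁴ V.
W_field = −qΔV = −(1.43×10⁻⁶ C)(-3.81×10⁴ V) = 0.0545 J.

0.0545 J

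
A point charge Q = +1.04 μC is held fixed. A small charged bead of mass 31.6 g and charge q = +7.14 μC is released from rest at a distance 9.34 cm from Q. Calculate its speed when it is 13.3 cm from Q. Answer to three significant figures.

3.67 m/s

Only the electrostatic force acts, so mechanical energy is conserved: ½mv² = U₁ − U₂ = kQq(1/r₁ − 1/r₂).
U₁ − U₂ = (8.99×10⁹ N·m²/C²)(1.04×10⁻⁶ C)(7.14×10⁻⁶ C)(1/0.0934 − 1/0.133) = 0.213 J.
v = √(2·0.213/0.0316) = 3.67 m/s.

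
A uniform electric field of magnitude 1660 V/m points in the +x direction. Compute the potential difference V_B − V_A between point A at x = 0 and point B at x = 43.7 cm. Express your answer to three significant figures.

-725 V

In a uniform field, potential decreases in the direction of E: V_B − V_A = −E·Δx.
V_B − V_A = −(1660 V/m)(0.437 m) = -725 V.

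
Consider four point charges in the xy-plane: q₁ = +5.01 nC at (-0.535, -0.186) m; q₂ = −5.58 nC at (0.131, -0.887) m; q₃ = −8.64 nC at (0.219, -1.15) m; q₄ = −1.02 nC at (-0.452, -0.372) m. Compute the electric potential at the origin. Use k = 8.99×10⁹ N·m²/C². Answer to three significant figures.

-58.4 V

The total potential is the scalar sum of each charge's contribution, V = Σ kqᵢ/rᵢ.
Distances from the field point to each charge: r₁ = 0.566 m, r₂ = 0.897 m, r₃ = 1.17 m, r₄ = 0.585 m.
V = k[(5.01×10⁻⁹)/(0.566) + (-5.58×10⁻⁹)/(0.897) + (-8.64×10⁻⁹)/(1.17) + (-1.02×10⁻⁹)/(0.585)] = -58.4 V.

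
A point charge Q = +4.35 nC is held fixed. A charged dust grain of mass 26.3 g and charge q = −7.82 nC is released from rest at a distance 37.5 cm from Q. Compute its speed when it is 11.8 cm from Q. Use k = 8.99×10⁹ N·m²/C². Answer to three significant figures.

0.0116 m/s

Only the electrostatic force acts, so mechanical energy is conserved: ½mv² = U₁ − U₂ = kQq(1/r₁ − 1/r₂).
U₁ − U₂ = (8.99×10⁹ N·m²/C²)(4.35×10⁻⁹ C)(-7.82×10⁻⁹ C)(1/0.375 − 1/0.118) = 1.78×10⁻⁶ J.
v = √(2·1.78×10⁻⁶/0.0263) = 0.0116 m/s.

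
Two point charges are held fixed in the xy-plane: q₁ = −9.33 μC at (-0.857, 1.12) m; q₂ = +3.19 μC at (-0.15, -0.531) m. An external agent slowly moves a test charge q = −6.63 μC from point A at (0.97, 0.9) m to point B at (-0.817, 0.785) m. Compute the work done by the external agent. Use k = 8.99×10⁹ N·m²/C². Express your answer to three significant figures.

For quasistatic motion the external work equals the change in potential energy: W_ext = qΔV = q(V_B − V_A).
At A: distances to the source charges are 1.84 m, 1.82 m; V_A = Σ kqᵢ/rᵢ = -2.98×10⁴ V.
At B: distances to the source charges are 0.337 m, 1.48 m; V_B = Σ kqᵢ/rᵢ = -2.29×10⁵ V.
ΔV = V_B − V_A = -1.99×10⁵ V.
W_ext = qΔV = (-6.63×10⁻⁶ C)(-1.99×10⁵ V) = 1.32 J.

1.32 J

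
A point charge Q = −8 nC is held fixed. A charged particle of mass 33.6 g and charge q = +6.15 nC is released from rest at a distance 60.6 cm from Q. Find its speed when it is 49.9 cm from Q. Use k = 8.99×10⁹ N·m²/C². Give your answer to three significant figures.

Only the electrostatic force acts, so mechanical energy is conserved: ½mv² = U₁ − U₂ = kQq(1/r₁ − 1/r₂).
U₁ − U₂ = (8.99×10⁹ N·m²/C²)(-8.00×10⁻⁹ C)(6.15×10⁻⁹ C)(1/0.606 − 1/0.499) = 1.57×10⁻⁷ J.
v = √(2·1.57×10⁻⁷/0.0336) = 3.05×10⁻³ m/s.

3.05×10⁻³ m/s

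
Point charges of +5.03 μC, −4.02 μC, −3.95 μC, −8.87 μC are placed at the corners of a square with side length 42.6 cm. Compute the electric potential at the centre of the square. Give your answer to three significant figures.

-3.52×10⁵ V

Electric potential is a scalar, so the contributions from each charge add algebraically: V = Σ kqᵢ/rᵢ.
The distance from each corner to the centre is a√2/2 = 0.301 m.
V = k[(5.03×10⁻⁶)/(0.301) + (-4.02×10⁻⁶)/(0.301) + (-3.95×10⁻⁶)/(0.301) + (-8.87×10⁻⁶)/(0.301)] = -3.52×10⁵ V.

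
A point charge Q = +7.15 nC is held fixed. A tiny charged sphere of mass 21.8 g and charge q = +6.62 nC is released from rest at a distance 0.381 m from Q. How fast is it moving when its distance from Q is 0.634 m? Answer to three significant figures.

6.39×10⁻³ m/s

Only the electrostatic force acts, so mechanical energy is conserved: ½mv² = U₁ − U₂ = kQq(1/r₁ − 1/r₂).
U₁ − U₂ = (8.99×10⁹ N·m²/C²)(7.15×10⁻⁹ C)(6.62×10⁻⁹ C)(1/0.381 − 1/0.634) = 4.46×10⁻⁷ J.
v = √(2·4.46×10⁻⁷/0.0218) = 6.39×10⁻³ m/s.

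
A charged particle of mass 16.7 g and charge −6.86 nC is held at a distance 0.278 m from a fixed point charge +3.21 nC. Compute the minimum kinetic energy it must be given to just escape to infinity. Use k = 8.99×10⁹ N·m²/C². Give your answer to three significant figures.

To just escape, total mechanical energy must reach zero at infinity: ½mv²_min + U = 0, so ½mv²_min = −U = |kQq|/r.
|U| = |kQq|/r = (8.99×10⁹ N·m²/C²)(3.21×10⁻⁹)(6.86×10⁻⁹)/(0.278) = 7.12×10⁻⁷ J.

7.12×10⁻⁷ J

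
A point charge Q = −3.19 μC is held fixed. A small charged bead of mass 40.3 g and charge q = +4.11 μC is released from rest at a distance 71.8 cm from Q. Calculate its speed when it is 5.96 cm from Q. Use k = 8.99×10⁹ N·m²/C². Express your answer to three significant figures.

Only the electrostatic force acts, so mechanical energy is conserved: ½mv² = U₁ − U₂ = kQq(1/r₁ − 1/r₂).
U₁ − U₂ = (8.99×10⁹ N·m²/C²)(-3.19×10⁻⁶ C)(4.11×10⁻⁶ C)(1/0.718 − 1/0.0596) = 1.81 J.
v = √(2·1.81/0.0403) = 9.49 m/s.

9.49 m/s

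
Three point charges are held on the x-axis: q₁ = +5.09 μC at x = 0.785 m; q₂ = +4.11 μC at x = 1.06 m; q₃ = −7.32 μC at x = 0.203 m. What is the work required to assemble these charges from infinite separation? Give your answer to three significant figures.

-0.207 J

The assembly work is the sum of pairwise potential energies, U = Σ_{i<j} kqᵢqⱼ/rᵢⱼ.
Pair separations: r₁₂ = 0.275 m, r₁₃ = 0.582 m, r₂₃ = 0.857 m.
U = (0.684) + (-0.576) + (-0.316) = -0.207 J.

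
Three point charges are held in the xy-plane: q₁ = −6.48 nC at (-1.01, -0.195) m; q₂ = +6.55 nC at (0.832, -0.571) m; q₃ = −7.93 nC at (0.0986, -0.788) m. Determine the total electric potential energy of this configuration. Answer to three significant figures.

The assembly work is the sum of pairwise potential energies, U = Σ_{i<j} kqᵢqⱼ/rᵢⱼ.
Pair separations: r₁₂ = 1.88 m, r₁₃ = 1.26 m, r₂₃ = 0.765 m.
U = (-2.03×10⁻⁷) + (3.67×10⁻⁷) + (-6.11×10⁻⁷) = -4.46×10⁻⁷ J.

-4.46×10⁻⁷ J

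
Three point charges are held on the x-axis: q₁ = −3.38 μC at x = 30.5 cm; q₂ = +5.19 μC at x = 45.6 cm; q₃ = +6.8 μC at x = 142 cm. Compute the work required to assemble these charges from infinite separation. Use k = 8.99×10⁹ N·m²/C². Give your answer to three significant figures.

-0.901 J

The assembly work is the sum of pairwise potential energies, U = Σ_{i<j} kqᵢqⱼ/rᵢⱼ.
Pair separations: r₁₂ = 0.151 m, r₁₃ = 1.11 m, r₂₃ = 0.964 m.
U = (-1.04) + (-0.185) + (0.329) = -0.901 J.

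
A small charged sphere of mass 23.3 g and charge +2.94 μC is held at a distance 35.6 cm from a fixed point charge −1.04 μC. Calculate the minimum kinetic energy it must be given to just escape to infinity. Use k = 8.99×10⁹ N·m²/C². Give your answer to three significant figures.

0.0772 J

To just escape, total mechanical energy must reach zero at infinity: ½mv²_min + U = 0, so ½mv²_min = −U = |kQq|/r.
|U| = |kQq|/r = (8.99×10⁹ N·m²/C²)(1.04×10⁻⁶)(2.94×10⁻⁶)/(0.356) = 0.0772 J.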